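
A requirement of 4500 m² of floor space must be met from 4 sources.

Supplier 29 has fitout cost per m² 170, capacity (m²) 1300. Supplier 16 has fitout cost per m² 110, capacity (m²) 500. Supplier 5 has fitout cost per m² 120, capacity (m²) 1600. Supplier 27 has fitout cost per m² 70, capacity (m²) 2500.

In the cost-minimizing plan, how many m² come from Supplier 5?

Fill from the cheapest source first.
Take 2500 from Supplier 27 at 70 → need 2000 more.
Take 500 from Supplier 16 at 110 → need 1500 more.
Take 1500 from Supplier 5 at 120 to finish.
Supplier 29: unused.

1500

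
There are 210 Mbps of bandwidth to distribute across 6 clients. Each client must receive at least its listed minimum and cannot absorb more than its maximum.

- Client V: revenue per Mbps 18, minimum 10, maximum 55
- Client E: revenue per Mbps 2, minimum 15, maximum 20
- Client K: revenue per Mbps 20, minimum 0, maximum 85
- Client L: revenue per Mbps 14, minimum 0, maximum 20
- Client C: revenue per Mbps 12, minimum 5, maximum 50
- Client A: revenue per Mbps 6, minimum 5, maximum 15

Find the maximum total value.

3390

Meeting every minimum uses 10+15+0+0+5+5 = 35 Mbps, leaving 175.
Highest revenue per Mbps first: Client K 20 > Client V 18 > Client L 14 > Client C 12 > Client A 6 > Client E 2.
Give Client K 85 more to hit its cap of 85 — 90 left.
Give Client V 45 more to hit its cap of 55 — 45 left.
Client L takes 20 more to reach its cap of 20 — 25 left.
Client C: +25 (room for 45) → 30. Pool exhausted.
Total = 18×55 + 2×15 + 20×85 + 14×20 + 12×30 + 6×5 = 3390.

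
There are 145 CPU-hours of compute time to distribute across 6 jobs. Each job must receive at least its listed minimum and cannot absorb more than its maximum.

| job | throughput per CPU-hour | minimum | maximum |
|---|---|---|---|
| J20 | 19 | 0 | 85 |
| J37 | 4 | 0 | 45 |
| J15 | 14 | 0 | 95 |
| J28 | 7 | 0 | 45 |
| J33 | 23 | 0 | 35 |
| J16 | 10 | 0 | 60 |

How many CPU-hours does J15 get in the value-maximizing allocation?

Meeting every minimum uses 0+0+0+0+0+0 = 0 CPU-hours, leaving 145.
Rank by throughput per CPU-hour: J33 23 > J20 19 > J15 14 > J16 10 > J28 7 > J37 4.
J33: +35 to 35 (cap) ; 110 left.
Give J20 85 more to hit its cap of 85 ; 25 left.
Only 25 left; J15 takes them to reach 25.

25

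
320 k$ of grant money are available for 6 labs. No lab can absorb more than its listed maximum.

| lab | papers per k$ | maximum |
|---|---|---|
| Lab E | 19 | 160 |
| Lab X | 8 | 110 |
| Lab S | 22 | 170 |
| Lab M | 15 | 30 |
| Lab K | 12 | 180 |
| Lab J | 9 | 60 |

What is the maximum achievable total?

6590

Rank by papers per k$: Lab S 22 > Lab E 19 > Lab M 15 > Lab K 12 > Lab J 9 > Lab X 8.
Lab S: +170 to 170 (cap) — 150 left.
Lab E: +150 (room for 160) → 150. Pool exhausted.
Total = 19×150 + 22×170 = 6590.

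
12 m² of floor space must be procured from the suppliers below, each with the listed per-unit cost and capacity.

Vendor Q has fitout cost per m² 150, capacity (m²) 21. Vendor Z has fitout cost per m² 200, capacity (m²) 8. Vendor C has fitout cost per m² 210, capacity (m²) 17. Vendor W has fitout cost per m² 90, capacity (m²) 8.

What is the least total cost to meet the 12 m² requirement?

1320

Cheapest first:
Take 8 from Vendor W at 90 — need 4 more.
Take 4 from Vendor Q at 150 to finish.
Vendor Z, Vendor C: unused.
Cost = 8×90 + 4×150 = 1320.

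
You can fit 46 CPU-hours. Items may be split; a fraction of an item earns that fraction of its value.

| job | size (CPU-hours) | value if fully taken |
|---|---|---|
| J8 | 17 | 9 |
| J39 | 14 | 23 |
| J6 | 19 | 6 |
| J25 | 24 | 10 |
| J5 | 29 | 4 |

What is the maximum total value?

38.25

Rank by value-to-size ratio: J39 23/14≈1.64, J8 9/17≈0.529, J25 10/24≈0.417, J6 6/19≈0.316, J5 4/29≈0.138.
All 14 CPU-hours of J39 fit (value 23) ; 32 remain.
Take all of J8 (17 CPU-hours, value 9) ; 15 CPU-hours left.
Fill the last 15 CPU-hours with part of J25: 15/24 of it earns 6.25.
Total value = 38.25.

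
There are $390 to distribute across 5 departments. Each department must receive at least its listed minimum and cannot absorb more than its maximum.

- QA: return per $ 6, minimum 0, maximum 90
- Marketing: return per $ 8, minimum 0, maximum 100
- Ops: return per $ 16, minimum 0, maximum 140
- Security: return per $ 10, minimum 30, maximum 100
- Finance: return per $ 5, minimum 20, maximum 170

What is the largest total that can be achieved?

4320

Meeting every minimum uses 0+0+0+30+20 = 50 $, leaving 340.
Rank by return per $: Ops 16 > Security 10 > Marketing 8 > QA 6 > Finance 5.
Give Ops 140 more to hit its cap of 140 ; 200 left.
Security: +70 to 100 (cap) ; 130 left.
Marketing: +100 to 100 (cap) ; 30 left.
QA has room for 90 more but only 30 remain, so it gets 30.
Total = 6×30 + 8×100 + 16×140 + 10×100 + 5×20 = 4320.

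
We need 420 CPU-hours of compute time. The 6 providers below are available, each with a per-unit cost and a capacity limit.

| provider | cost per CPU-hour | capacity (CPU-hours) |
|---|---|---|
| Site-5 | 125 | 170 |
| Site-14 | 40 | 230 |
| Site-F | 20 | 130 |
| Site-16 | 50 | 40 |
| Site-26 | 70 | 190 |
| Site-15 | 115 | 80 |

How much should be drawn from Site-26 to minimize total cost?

Fill from the cheapest provider first.
Site-F at 20: take all 130 CPU-hours → 290 still needed.
Site-14 at 40: take all 230 CPU-hours → 60 still needed.
Site-16 (50): use full 40 → 20 CPU-hours to go.
Take 20 from Site-26 at 70 to finish.
Site-15, Site-5: unused.

20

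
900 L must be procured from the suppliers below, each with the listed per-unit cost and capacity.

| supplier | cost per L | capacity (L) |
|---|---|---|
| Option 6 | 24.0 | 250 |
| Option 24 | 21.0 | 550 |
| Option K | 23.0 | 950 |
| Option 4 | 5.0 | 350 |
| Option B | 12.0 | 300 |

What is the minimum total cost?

Fill from the cheapest supplier first.
Take 350 from Option 4 at 5.0 ; need 550 more.
Take 300 from Option B at 12.0 ; need 250 more.
Option 24 (21.0): take the remaining 250 ; done.
Option K, Option 6: unused.
Cost = 350×5.0 + 300×12.0 + 250×21.0 = 10600.

10600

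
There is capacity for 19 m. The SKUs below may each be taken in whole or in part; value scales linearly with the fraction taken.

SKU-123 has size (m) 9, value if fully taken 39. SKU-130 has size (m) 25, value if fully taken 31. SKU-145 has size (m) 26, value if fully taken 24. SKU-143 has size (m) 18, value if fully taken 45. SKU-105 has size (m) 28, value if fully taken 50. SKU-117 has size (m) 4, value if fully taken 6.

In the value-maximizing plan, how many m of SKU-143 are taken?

10

Best value per unit of size first: SKU-123 39/9≈4.33, SKU-143 45/18≈2.5, SKU-105 50/28≈1.79, SKU-117 6/4≈1.5, SKU-130 31/25≈1.24, SKU-145 24/26≈0.923.
SKU-123: take in full, 9 m for value 39 — 10 left.
10 m left: a 10/18 share of SKU-143 gives 45×10/18 = 25.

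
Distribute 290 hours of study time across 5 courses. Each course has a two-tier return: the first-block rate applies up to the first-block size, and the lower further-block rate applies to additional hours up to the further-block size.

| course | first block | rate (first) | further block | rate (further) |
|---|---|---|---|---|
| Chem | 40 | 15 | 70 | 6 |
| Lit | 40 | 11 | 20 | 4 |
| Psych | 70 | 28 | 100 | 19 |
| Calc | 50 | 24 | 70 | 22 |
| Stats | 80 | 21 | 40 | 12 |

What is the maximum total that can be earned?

6760

Treat each block as its own option and order by rate: Psych/tier1 28 > Calc/tier1 24 > Calc/tier2 22 > Stats/tier1 21 > Psych/tier2 19 > Chem/tier1 15 > Stats/tier2 12 > Lit/tier1 11 > Chem/tier2 6 > Lit/tier2 4.
Psych/tier1 (28): +70 — 220 left.
Fill Calc tier1 block (50 at 24) — 170 left.
Calc/tier2 (22): +70 — 100 left.
Fill Stats tier1 block (80 at 21) — 20 left.
20 remain; put them into Psych tier2 at 19.
Total = 28×70 + 24×50 + 22×70 + 21×80 + 19×20 = 6760.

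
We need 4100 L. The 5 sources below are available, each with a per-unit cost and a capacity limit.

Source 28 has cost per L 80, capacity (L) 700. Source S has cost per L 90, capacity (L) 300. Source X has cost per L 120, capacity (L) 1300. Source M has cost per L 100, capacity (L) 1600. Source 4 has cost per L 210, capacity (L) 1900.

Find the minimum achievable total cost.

Fill from the cheapest source first.
Take 700 from Source 28 at 80 — need 3400 more.
Source S (90): use full 300 — 3100 L to go.
Source M (100): use full 1600 — 1500 L to go.
Source X (120): use full 1300 — 200 L to go.
Source 4 (210): take the remaining 200 — done.
Cost = 700×80 + 300×90 + 1600×100 + 1300×120 + 200×210 = 441000.

441000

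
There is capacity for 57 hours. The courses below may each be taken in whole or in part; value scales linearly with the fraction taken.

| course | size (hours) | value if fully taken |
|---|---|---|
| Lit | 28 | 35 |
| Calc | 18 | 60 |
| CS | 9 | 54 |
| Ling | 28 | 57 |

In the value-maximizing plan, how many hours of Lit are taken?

Rank by value-to-size ratio: CS 54/9≈6, Calc 60/18≈3.33, Ling 57/28≈2.04, Lit 35/28≈1.25.
All 9 hours of CS fit (value 54) → 48 remain.
Calc: take in full, 18 hours for value 60 → 30 left.
All 28 hours of Ling fit (value 57) → 2 remain.
2 hours left: a 2/28 share of Lit gives 35×2/28 = 2.5.

2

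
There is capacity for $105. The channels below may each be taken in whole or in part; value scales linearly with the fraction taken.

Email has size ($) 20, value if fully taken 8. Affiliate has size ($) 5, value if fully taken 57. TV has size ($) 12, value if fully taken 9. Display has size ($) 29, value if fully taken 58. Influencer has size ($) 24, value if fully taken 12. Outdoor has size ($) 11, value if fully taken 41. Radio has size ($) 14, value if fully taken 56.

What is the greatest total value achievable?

Best value per unit of size first: Affiliate 57/5≈11.4, Radio 56/14≈4, Outdoor 41/11≈3.73, Display 58/29≈2, TV 9/12≈0.75, Influencer 12/24≈0.5, Email 8/20≈0.4.
Take all of Affiliate (5 $, value 57) — 100 $ left.
Take all of Radio (14 $, value 56) — 86 $ left.
All 11 $ of Outdoor fit (value 41) — 75 remain.
Display: take in full, 29 $ for value 58 — 46 left.
All 12 $ of TV fit (value 9) — 34 remain.
Take all of Influencer (24 $, value 12) — 10 $ left.
Fill the last 10 $ with part of Email: 10/20 of it earns 4.
Total value = 237.

237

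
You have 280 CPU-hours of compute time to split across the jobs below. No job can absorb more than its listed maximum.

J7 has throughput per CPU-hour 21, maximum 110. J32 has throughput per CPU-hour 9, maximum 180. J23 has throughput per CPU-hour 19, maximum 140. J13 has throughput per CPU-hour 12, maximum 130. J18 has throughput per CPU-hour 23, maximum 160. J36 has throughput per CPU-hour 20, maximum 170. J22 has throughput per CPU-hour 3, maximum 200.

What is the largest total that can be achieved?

Rank by throughput per CPU-hour: J18 23 > J7 21 > J36 20 > J23 19 > J13 12 > J32 9 > J22 3.
Give J18 160 to hit its cap of 160 → 120 left.
J7: +110 to 110 (cap) → 10 left.
Only 10 left; J36 takes them to reach 10.
Total = 21×110 + 23×160 + 20×10 = 6190.

6190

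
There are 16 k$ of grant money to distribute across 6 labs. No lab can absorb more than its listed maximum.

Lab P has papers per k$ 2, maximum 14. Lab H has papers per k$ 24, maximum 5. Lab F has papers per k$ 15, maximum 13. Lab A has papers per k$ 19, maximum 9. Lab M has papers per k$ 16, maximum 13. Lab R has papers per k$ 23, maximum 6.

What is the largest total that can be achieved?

Highest papers per k$ first: Lab H 24 > Lab R 23 > Lab A 19 > Lab M 16 > Lab F 15 > Lab P 2.
Lab H takes 5 to reach its cap of 5 — 11 left.
Lab R takes 6 to reach its cap of 6 — 5 left.
Lab A has room for 9 but only 5 remain, so it gets 5.
Total = 24×5 + 19×5 + 23×6 = 353.

353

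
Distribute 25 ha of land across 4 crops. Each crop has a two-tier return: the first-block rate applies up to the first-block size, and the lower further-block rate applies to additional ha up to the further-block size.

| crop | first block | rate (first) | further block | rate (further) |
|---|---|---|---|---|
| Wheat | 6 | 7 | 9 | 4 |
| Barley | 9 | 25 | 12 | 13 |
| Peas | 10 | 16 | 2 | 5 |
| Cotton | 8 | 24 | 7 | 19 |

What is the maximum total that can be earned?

566

Treat each block as its own option and order by rate: Barley/tier1 25 > Cotton/tier1 24 > Cotton/tier2 19 > Peas/tier1 16 > Barley/tier2 13 > Wheat/tier1 7 > Peas/tier2 5 > Wheat/tier2 4.
Barley/tier1 (25): +9 — 16 left.
Fill Cotton tier1 block (8 at 24) — 8 left.
Fill Cotton tier2 block (7 at 19) — 1 left.
Peas tier1 at 16: only 1 left, fill 1.
Total = 25×9 + 24×8 + 19×7 + 16×1 = 566.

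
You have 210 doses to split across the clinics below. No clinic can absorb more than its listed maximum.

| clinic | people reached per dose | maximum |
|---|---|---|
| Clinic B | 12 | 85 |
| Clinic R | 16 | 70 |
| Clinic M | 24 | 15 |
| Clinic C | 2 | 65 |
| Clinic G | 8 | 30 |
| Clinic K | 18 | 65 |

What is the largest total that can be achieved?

3370

Highest people reached per dose first: Clinic M 24 > Clinic K 18 > Clinic R 16 > Clinic B 12 > Clinic G 8 > Clinic C 2.
Give Clinic M 15 to hit its cap of 15 — 195 left.
Give Clinic K 65 to hit its cap of 65 — 130 left.
Clinic R: +70 to 70 (cap) — 60 left.
Clinic B: +60 (room for 85) → 60. Pool exhausted.
Total = 12×60 + 16×70 + 24×15 + 18×65 = 3370.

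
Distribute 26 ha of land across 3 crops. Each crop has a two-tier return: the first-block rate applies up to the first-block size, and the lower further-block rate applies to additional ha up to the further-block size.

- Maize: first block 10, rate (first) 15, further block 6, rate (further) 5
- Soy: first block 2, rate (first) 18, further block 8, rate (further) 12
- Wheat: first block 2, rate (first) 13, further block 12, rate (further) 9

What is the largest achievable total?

344

Treat each block as its own option and order by rate: Soy/T1 18 > Maize/T1 15 > Wheat/T1 13 > Soy/T2 12 > Wheat/T2 9 > Maize/T2 5.
Soy/T1 (18): +2 ; 24 left.
Maize/T1 (15): +10 ; 14 left.
Wheat T1 at 13: fill all 2 ; 12 left.
Soy/T2 (12): +8 ; 4 left.
Wheat/T2: +4 of 12 at 9; pool empty.
Total = 18×2 + 15×10 + 13×2 + 12×8 + 9×4 = 344.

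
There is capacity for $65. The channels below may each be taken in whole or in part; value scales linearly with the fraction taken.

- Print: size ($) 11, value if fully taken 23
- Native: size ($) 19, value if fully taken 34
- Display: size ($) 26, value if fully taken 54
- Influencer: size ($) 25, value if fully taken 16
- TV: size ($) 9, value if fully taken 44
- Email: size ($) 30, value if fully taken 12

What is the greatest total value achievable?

Rank by value-to-size ratio: TV 44/9≈4.89, Print 23/11≈2.09, Display 54/26≈2.08, Native 34/19≈1.79, Influencer 16/25≈0.64, Email 12/30≈0.4.
All 9 $ of TV fit (value 44) — 56 remain.
Print: take in full, 11 $ for value 23 — 45 left.
Display: take in full, 26 $ for value 54 — 19 left.
Take all of Native (19 $, value 34) — 0 $ left.
Total value = 155.

155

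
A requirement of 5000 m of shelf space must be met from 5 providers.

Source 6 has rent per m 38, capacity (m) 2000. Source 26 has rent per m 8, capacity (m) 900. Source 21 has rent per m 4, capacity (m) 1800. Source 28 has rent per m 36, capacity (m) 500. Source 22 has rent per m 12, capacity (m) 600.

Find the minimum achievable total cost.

85200

Fill from the cheapest provider first.
Source 21 (4): use full 1800 — 3200 m to go.
Source 26 at 8: take all 900 m — 2300 still needed.
Take 600 from Source 22 at 12 — need 1700 more.
Source 28 at 36: take all 500 m — 1200 still needed.
Source 6 at 38: take 1200 of its 2000 — requirement met.
Cost = 1800×4 + 900×8 + 600×12 + 500×36 + 1200×38 = 85200.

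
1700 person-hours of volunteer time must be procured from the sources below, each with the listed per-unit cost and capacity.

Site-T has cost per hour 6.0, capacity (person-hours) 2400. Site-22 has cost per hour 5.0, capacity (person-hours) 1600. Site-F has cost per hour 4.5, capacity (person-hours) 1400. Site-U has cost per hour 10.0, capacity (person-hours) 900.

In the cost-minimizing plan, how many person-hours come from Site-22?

300

Cheapest first:
Site-F (4.5): use full 1400 — 300 person-hours to go.
Take 300 from Site-22 at 5.0 to finish.
Site-T, Site-U: unused.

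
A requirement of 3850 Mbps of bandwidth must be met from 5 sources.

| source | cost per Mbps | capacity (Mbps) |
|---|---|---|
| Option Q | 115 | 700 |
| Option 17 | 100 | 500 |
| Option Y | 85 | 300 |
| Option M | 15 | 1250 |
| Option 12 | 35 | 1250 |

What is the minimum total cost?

Fill from the cheapest source first.
Option M (15): use full 1250 → 2600 Mbps to go.
Option 12 at 35: take all 1250 Mbps → 1350 still needed.
Take 300 from Option Y at 85 → need 1050 more.
Take 500 from Option 17 at 100 → need 550 more.
Option Q at 115: take 550 of its 700 → requirement met.
Cost = 1250×15 + 1250×35 + 300×85 + 500×100 + 550×115 = 201250.

201250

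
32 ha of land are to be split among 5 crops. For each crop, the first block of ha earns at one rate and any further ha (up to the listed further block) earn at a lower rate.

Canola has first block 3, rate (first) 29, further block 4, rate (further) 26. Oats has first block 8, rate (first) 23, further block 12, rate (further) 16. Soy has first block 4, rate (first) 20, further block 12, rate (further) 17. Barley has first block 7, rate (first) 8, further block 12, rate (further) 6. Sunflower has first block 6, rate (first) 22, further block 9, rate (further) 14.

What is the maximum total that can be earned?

Treat each block as its own option and order by rate: Canola/first 29 > Canola/second 26 > Oats/first 23 > Sunflower/first 22 > Soy/first 20 > Soy/second 17 > Oats/second 16 > Sunflower/second 14 > Barley/first 8 > Barley/second 6.
Canola/first (29): +3 → 29 left.
Canola second at 26: fill all 4 → 25 left.
Oats first at 23: fill all 8 → 17 left.
Sunflower/first (22): +6 → 11 left.
Soy/first (20): +4 → 7 left.
7 remain; put them into Soy second at 17.
Total = 29×3 + 26×4 + 23×8 + 22×6 + 20×4 + 17×7 = 706.

706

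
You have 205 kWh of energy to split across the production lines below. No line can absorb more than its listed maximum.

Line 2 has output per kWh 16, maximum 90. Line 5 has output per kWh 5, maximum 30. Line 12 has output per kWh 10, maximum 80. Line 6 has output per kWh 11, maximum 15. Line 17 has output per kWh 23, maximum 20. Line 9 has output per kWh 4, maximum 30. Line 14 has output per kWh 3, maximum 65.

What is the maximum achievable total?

Order the production lines by output per kWh: Line 17 23 > Line 2 16 > Line 6 11 > Line 12 10 > Line 5 5 > Line 9 4 > Line 14 3.
Line 17: +20 to 20 (cap) — 185 left.
Line 2: +90 to 90 (cap) — 95 left.
Line 6: +15 to 15 (cap) — 80 left.
Give Line 12 80 to hit its cap of 80 — 0 left.
Total = 16×90 + 10×80 + 11×15 + 23×20 = 2865.

2865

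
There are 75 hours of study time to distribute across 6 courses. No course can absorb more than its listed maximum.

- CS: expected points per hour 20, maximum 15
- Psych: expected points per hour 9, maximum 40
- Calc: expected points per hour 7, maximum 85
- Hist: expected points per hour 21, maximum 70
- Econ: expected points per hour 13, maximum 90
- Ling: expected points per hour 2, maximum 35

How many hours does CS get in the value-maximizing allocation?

Rank by expected points per hour: Hist 21 > CS 20 > Econ 13 > Psych 9 > Calc 7 > Ling 2.
Hist: +70 to 70 (cap) → 5 left.
Only 5 left; CS takes them to reach 5.

5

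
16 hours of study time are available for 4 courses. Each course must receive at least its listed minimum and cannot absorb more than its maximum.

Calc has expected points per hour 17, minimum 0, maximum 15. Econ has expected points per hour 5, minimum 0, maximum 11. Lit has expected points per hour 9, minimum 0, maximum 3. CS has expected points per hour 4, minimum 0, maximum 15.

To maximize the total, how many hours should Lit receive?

Meeting every minimum uses 0+0+0+0 = 0 hours, leaving 16.
Rank by expected points per hour: Calc 17 > Lit 9 > Econ 5 > CS 4.
Give Calc 15 more to hit its cap of 15 — 1 left.
Only 1 left; Lit takes them to reach 1.

1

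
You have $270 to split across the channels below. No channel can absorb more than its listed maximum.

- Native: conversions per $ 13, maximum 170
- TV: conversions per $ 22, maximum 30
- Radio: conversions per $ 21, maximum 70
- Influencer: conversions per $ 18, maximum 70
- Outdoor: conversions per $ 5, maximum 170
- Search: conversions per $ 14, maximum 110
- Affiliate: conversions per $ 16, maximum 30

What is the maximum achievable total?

4850

Order the channels by conversions per $: TV 22 > Radio 21 > Influencer 18 > Affiliate 16 > Search 14 > Native 13 > Outdoor 5.
TV: +30 to 30 (cap) → 240 left.
Radio: +70 to 70 (cap) → 170 left.
Give Influencer 70 to hit its cap of 70 → 100 left.
Affiliate: +30 to 30 (cap) → 70 left.
Only 70 left; Search takes them to reach 70.
Total = 22×30 + 21×70 + 18×70 + 14×70 + 16×30 = 4850.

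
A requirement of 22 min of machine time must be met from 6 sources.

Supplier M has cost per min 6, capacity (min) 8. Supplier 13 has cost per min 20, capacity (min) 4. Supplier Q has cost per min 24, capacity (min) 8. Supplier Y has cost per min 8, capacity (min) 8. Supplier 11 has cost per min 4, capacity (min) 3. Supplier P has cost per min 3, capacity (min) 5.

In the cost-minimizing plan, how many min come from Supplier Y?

Fill from the cheapest source first.
Supplier P at 3: take all 5 min ; 17 still needed.
Supplier 11 (4): use full 3 ; 14 min to go.
Take 8 from Supplier M at 6 ; need 6 more.
Take 6 from Supplier Y at 8 to finish.
Supplier 13, Supplier Q: unused.

6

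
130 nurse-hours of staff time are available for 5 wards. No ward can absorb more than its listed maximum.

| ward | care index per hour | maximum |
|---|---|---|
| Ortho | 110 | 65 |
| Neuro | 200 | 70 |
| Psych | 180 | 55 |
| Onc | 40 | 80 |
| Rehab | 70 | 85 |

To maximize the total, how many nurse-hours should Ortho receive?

Highest care index per hour first: Neuro 200 > Psych 180 > Ortho 110 > Rehab 70 > Onc 40.
Neuro: +70 to 70 (cap) ; 60 left.
Give Psych 55 to hit its cap of 55 ; 5 left.
Ortho: +5 (room for 65) → 5. Pool exhausted.

5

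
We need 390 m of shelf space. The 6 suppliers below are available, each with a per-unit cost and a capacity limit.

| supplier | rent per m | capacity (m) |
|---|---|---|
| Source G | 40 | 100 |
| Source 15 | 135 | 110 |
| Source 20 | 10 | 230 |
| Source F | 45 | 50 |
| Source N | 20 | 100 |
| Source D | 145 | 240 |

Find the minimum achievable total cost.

6700

Cheapest first:
Source 20 (10): use full 230 ; 160 m to go.
Source N (20): use full 100 ; 60 m to go.
Source G (40): take the remaining 60 ; done.
Source F, Source 15, Source D: unused.
Cost = 230×10 + 100×20 + 60×40 = 6700.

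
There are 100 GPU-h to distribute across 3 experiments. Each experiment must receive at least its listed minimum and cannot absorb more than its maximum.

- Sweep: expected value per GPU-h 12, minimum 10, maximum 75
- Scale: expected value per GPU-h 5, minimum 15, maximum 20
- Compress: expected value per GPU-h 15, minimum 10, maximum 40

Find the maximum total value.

1215

Meeting every minimum uses 10+15+10 = 35 GPU-h, leaving 65.
Order the experiments by expected value per GPU-h: Compress 15 > Sweep 12 > Scale 5.
Compress takes 30 more to reach its cap of 40 → 35 left.
Sweep: +35 (room for 65) → 45. Pool exhausted.
Total = 12×45 + 5×15 + 15×40 = 1215.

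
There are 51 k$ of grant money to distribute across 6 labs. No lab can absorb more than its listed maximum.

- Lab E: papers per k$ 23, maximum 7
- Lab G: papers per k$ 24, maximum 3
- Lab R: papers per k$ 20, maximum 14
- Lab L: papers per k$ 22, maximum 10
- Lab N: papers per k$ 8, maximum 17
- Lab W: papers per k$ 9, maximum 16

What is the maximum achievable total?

Order the labs by papers per k$: Lab G 24 > Lab E 23 > Lab L 22 > Lab R 20 > Lab W 9 > Lab N 8.
Lab G takes 3 to reach its cap of 3 ; 48 left.
Lab E: +7 to 7 (cap) ; 41 left.
Lab L: +10 to 10 (cap) ; 31 left.
Lab R: +14 to 14 (cap) ; 17 left.
Lab W: +16 to 16 (cap) ; 1 left.
Lab N: +1 (room for 17) → 1. Pool exhausted.
Total = 23×7 + 24×3 + 20×14 + 22×10 + 8×1 + 9×16 = 885.

885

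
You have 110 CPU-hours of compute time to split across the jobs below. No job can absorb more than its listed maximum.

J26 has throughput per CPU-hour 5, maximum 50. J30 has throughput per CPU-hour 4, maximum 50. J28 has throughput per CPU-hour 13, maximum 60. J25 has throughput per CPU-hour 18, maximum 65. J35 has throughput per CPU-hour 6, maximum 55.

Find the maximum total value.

1755

Order the jobs by throughput per CPU-hour: J25 18 > J28 13 > J35 6 > J26 5 > J30 4.
J25: +65 to 65 (cap) → 45 left.
J28: +45 (room for 60) → 45. Pool exhausted.
Total = 13×45 + 18×65 = 1755.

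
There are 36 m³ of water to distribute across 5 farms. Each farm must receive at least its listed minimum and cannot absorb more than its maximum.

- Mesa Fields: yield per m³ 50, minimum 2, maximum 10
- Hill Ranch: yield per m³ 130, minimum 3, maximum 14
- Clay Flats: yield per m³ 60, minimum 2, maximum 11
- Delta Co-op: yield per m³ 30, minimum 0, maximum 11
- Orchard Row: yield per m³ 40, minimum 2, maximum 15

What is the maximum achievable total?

3010

Meeting every minimum uses 2+3+2+0+2 = 9 m³, leaving 27.
Highest yield per m³ first: Hill Ranch 130 > Clay Flats 60 > Mesa Fields 50 > Orchard Row 40 > Delta Co-op 30.
Give Hill Ranch 11 more to hit its cap of 14 ; 16 left.
Give Clay Flats 9 more to hit its cap of 11 ; 7 left.
Mesa Fields: +7 (room for 8) → 9. Pool exhausted.
Total = 50×9 + 130×14 + 60×11 + 40×2 = 3010.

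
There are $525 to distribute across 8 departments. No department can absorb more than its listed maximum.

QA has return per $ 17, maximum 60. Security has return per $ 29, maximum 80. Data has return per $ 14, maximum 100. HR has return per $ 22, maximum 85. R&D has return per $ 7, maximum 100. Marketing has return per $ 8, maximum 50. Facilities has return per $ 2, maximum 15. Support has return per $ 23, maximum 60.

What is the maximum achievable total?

9020

Order the departments by return per $: Security 29 > Support 23 > HR 22 > QA 17 > Data 14 > Marketing 8 > R&D 7 > Facilities 2.
Security takes 80 to reach its cap of 80 — 445 left.
Give Support 60 to hit its cap of 60 — 385 left.
HR takes 85 to reach its cap of 85 — 300 left.
QA: +60 to 60 (cap) — 240 left.
Give Data 100 to hit its cap of 100 — 140 left.
Give Marketing 50 to hit its cap of 50 — 90 left.
Only 90 left; R&D takes them to reach 90.
Total = 17×60 + 29×80 + 14×100 + 22×85 + 7×90 + 8×50 + 23×60 = 9020.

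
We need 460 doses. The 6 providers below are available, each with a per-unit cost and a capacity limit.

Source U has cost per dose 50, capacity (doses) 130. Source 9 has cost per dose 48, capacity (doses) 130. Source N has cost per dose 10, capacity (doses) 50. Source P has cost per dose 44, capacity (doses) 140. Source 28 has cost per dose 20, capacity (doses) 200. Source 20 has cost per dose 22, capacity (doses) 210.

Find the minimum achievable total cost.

Cheapest first:
Source N at 10: take all 50 doses → 410 still needed.
Source 28 (20): use full 200 → 210 doses to go.
Take 210 from Source 20 at 22 → need 0 more.
Source P, Source 9, Source U: unused.
Cost = 50×10 + 200×20 + 210×22 = 9120.

9120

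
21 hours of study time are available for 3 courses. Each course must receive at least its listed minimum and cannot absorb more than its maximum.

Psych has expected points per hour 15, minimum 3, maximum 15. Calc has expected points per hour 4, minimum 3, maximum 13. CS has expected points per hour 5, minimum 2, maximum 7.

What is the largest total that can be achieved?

Meeting every minimum uses 3+3+2 = 8 hours, leaving 13.
Order the courses by expected points per hour: Psych 15 > CS 5 > Calc 4.
Psych takes 12 more to reach its cap of 15 ; 1 left.
Only 1 left; CS takes them to reach 3.
Total = 15×15 + 4×3 + 5×3 = 252.

252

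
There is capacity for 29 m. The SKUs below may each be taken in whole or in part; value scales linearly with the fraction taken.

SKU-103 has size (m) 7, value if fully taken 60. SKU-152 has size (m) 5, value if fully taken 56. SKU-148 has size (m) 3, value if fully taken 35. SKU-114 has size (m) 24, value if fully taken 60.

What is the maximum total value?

Best value per unit of size first: SKU-148 35/3≈11.7, SKU-152 56/5≈11.2, SKU-103 60/7≈8.57, SKU-114 60/24≈2.5.
Take all of SKU-148 (3 m, value 35) → 26 m left.
SKU-152: take in full, 5 m for value 56 → 21 left.
SKU-103: take in full, 7 m for value 60 → 14 left.
Only 14 m remain; take 14/24 of SKU-114 for value 60×14/24 = 35.
Total value = 186.

186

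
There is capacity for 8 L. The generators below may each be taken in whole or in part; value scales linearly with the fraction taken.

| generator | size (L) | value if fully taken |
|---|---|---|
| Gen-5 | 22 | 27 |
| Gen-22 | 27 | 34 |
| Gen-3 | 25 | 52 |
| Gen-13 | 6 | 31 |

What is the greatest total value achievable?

Rank by value-to-size ratio: Gen-13 31/6≈5.17, Gen-3 52/25≈2.08, Gen-22 34/27≈1.26, Gen-5 27/22≈1.23.
All 6 L of Gen-13 fit (value 31) ; 2 remain.
Fill the last 2 L with part of Gen-3: 2/25 of it earns 4.16.
Total value = 35.16.

35.16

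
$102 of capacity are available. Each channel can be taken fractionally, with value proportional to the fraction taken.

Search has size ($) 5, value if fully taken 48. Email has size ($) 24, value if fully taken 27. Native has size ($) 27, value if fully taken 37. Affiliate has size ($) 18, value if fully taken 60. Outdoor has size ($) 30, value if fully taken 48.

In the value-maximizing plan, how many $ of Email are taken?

22

Best value per unit of size first: Search 48/5≈9.6, Affiliate 60/18≈3.33, Outdoor 48/30≈1.6, Native 37/27≈1.37, Email 27/24≈1.12.
All 5 $ of Search fit (value 48) ; 97 remain.
Take all of Affiliate (18 $, value 60) ; 79 $ left.
Outdoor: take in full, 30 $ for value 48 ; 49 left.
Take all of Native (27 $, value 37) ; 22 $ left.
22 $ left: a 22/24 share of Email gives 27×22/24 = 24.75.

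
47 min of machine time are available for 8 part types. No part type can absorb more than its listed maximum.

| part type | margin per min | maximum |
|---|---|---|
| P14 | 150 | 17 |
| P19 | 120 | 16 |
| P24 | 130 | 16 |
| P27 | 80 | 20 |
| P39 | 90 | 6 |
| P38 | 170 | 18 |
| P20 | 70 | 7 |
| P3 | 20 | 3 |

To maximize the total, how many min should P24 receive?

Rank by margin per min: P38 170 > P14 150 > P24 130 > P19 120 > P39 90 > P27 80 > P20 70 > P3 20.
P38 takes 18 to reach its cap of 18 — 29 left.
P14: +17 to 17 (cap) — 12 left.
P24: +12 (room for 16) → 12. Pool exhausted.

12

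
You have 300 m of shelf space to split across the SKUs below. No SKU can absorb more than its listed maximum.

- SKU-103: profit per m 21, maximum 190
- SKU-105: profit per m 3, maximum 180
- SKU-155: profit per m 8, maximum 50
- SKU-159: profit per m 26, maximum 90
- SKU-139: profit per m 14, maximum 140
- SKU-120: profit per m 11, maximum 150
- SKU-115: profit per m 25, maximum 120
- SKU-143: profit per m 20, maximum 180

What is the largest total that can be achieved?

7230

Rank by profit per m: SKU-159 26 > SKU-115 25 > SKU-103 21 > SKU-143 20 > SKU-139 14 > SKU-120 11 > SKU-155 8 > SKU-105 3.
Give SKU-159 90 to hit its cap of 90 → 210 left.
SKU-115 takes 120 to reach its cap of 120 → 90 left.
SKU-103 has room for 190 but only 90 remain, so it gets 90.
Total = 21×90 + 26×90 + 25×120 = 7230.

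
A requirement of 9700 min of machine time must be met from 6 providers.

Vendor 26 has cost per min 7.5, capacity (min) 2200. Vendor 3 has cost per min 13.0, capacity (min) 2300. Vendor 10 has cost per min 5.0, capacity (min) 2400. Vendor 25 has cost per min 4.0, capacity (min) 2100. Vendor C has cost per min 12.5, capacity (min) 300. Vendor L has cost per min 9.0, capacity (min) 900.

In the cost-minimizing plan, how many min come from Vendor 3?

1800

Use providers in increasing cost order.
Vendor 25 at 4.0: take all 2100 min → 7600 still needed.
Vendor 10 (5.0): use full 2400 → 5200 min to go.
Take 2200 from Vendor 26 at 7.5 → need 3000 more.
Vendor L at 9.0: take all 900 min → 2100 still needed.
Vendor C (12.5): use full 300 → 1800 min to go.
Vendor 3 (13.0): take the remaining 1800 → done.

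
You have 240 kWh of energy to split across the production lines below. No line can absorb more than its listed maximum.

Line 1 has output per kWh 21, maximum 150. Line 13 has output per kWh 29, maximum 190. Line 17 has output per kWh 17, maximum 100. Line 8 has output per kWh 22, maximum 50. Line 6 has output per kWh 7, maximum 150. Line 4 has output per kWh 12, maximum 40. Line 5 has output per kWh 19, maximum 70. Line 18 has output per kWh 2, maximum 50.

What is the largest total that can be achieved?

Order the production lines by output per kWh: Line 13 29 > Line 8 22 > Line 1 21 > Line 5 19 > Line 17 17 > Line 4 12 > Line 6 7 > Line 18 2.
Line 13: +190 to 190 (cap) — 50 left.
Line 8 takes 50 to reach its cap of 50 — 0 left.
Total = 29×190 + 22×50 = 6610.

6610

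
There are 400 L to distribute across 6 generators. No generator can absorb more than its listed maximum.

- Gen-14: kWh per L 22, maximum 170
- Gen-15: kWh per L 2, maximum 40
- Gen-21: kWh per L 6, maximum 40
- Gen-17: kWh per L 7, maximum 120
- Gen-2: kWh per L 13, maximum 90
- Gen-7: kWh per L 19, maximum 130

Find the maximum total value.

Highest kWh per L first: Gen-14 22 > Gen-7 19 > Gen-2 13 > Gen-17 7 > Gen-21 6 > Gen-15 2.
Gen-14 takes 170 to reach its cap of 170 ; 230 left.
Gen-7: +130 to 130 (cap) ; 100 left.
Gen-2 takes 90 to reach its cap of 90 ; 10 left.
Only 10 left; Gen-17 takes them to reach 10.
Total = 22×170 + 7×10 + 13×90 + 19×130 = 7450.

7450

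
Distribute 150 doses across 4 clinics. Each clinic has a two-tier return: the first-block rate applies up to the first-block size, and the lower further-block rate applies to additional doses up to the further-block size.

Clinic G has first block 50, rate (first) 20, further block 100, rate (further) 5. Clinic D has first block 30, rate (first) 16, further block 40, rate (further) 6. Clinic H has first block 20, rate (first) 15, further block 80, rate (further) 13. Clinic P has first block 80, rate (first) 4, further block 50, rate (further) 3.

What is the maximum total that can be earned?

2430

Order all 8 blocks by rate: Clinic G/T1 20 > Clinic D/T1 16 > Clinic H/T1 15 > Clinic H/T2 13 > Clinic D/T2 6 > Clinic G/T2 5 > Clinic P/T1 4 > Clinic P/T2 3.
Clinic G/T1 (20): +50 → 100 left.
Fill Clinic D T1 block (30 at 16) → 70 left.
Fill Clinic H T1 block (20 at 15) → 50 left.
Clinic H T2 at 13: only 50 left, fill 50.
Total = 20×50 + 16×30 + 15×20 + 13×50 = 2430.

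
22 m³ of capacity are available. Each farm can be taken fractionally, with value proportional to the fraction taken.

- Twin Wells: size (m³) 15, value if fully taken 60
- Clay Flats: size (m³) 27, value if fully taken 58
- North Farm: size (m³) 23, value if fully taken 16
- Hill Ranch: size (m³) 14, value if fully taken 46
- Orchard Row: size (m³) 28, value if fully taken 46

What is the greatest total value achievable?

83

Best value per unit of size first: Twin Wells 60/15≈4, Hill Ranch 46/14≈3.29, Clay Flats 58/27≈2.15, Orchard Row 46/28≈1.64, North Farm 16/23≈0.696.
All 15 m³ of Twin Wells fit (value 60) ; 7 remain.
7 m³ left: a 7/14 share of Hill Ranch gives 46×7/14 = 23.
Total value = 83.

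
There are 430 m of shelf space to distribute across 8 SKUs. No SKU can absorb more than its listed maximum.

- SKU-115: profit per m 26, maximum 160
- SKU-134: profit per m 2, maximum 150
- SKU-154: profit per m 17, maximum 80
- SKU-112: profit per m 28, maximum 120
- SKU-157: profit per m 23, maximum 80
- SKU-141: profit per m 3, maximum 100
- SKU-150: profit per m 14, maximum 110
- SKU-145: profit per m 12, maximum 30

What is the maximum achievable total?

Highest profit per m first: SKU-112 28 > SKU-115 26 > SKU-157 23 > SKU-154 17 > SKU-150 14 > SKU-145 12 > SKU-141 3 > SKU-134 2.
SKU-112: +120 to 120 (cap) ; 310 left.
SKU-115: +160 to 160 (cap) ; 150 left.
Give SKU-157 80 to hit its cap of 80 ; 70 left.
Only 70 left; SKU-154 takes them to reach 70.
Total = 26×160 + 17×70 + 28×120 + 23×80 = 10550.

10550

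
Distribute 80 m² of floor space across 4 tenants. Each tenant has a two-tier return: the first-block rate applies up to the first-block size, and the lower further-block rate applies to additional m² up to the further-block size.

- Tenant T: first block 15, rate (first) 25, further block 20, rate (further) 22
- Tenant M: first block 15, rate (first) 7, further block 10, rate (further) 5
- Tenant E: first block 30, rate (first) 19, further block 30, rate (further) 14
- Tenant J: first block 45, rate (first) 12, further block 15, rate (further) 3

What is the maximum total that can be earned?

1595

Treat each block as its own option and order by rate: Tenant T/first 25 > Tenant T/second 22 > Tenant E/first 19 > Tenant E/second 14 > Tenant J/first 12 > Tenant M/first 7 > Tenant M/second 5 > Tenant J/second 3.
Fill Tenant T first block (15 at 25) ; 65 left.
Fill Tenant T second block (20 at 22) ; 45 left.
Fill Tenant E first block (30 at 19) ; 15 left.
Tenant E/second: +15 of 30 at 14; pool empty.
Total = 25×15 + 22×20 + 19×30 + 14×15 = 1595.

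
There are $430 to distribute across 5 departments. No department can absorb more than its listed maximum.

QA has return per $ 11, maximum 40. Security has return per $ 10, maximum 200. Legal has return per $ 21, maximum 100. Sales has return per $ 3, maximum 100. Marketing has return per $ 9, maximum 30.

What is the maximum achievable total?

Order the departments by return per $: Legal 21 > QA 11 > Security 10 > Marketing 9 > Sales 3.
Give Legal 100 to hit its cap of 100 ; 330 left.
QA: +40 to 40 (cap) ; 290 left.
Give Security 200 to hit its cap of 200 ; 90 left.
Marketing takes 30 to reach its cap of 30 ; 60 left.
Sales: +60 (room for 100) → 60. Pool exhausted.
Total = 11×40 + 10×200 + 21×100 + 3×60 + 9×30 = 4990.

4990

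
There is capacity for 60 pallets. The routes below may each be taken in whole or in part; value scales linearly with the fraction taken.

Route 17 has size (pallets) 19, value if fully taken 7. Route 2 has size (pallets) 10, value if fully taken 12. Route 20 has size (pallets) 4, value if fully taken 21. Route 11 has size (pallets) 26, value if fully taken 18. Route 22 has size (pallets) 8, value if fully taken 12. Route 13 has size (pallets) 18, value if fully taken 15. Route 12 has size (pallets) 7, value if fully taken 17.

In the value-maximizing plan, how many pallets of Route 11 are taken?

13

Best value per unit of size first: Route 20 21/4≈5.25, Route 12 17/7≈2.43, Route 22 12/8≈1.5, Route 2 12/10≈1.2, Route 13 15/18≈0.833, Route 11 18/26≈0.692, Route 17 7/19≈0.368.
Route 20: take in full, 4 pallets for value 21 ; 56 left.
All 7 pallets of Route 12 fit (value 17) ; 49 remain.
All 8 pallets of Route 22 fit (value 12) ; 41 remain.
All 10 pallets of Route 2 fit (value 12) ; 31 remain.
Route 13: take in full, 18 pallets for value 15 ; 13 left.
13 pallets left: a 13/26 share of Route 11 gives 18×13/26 = 9.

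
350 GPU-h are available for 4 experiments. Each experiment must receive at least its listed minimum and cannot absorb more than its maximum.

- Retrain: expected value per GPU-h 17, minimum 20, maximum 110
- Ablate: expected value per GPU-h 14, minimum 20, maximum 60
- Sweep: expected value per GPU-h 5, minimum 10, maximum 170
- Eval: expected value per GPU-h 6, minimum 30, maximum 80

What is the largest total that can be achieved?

3690

Meeting every minimum uses 20+20+10+30 = 80 GPU-h, leaving 270.
Rank by expected value per GPU-h: Retrain 17 > Ablate 14 > Eval 6 > Sweep 5.
Retrain takes 90 more to reach its cap of 110 — 180 left.
Ablate takes 40 more to reach its cap of 60 — 140 left.
Eval takes 50 more to reach its cap of 80 — 90 left.
Only 90 left; Sweep takes them to reach 100.
Total = 17×110 + 14×60 + 5×100 + 6×80 = 3690.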